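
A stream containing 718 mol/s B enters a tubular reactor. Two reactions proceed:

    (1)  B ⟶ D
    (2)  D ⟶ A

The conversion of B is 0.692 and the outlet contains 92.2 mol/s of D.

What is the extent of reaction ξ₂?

ξ₂ = 405 mol/s

Conversion of B: B consumed = 1ξ₁ = 0.692 × 718 → ξ₁ = 496.9 mol/s.
D balance: n_D = 0 + 1ξ₁ − 1ξ₂ = 92.2 → ξ₂ = (1·496.9 − 92.2)/1 = 404.7 mol/s.
Outlet amounts (n = n₀ + Σ ν·ξ):
  B: 718 − 1(496.9) = 221.1
  D: 0 + 1(496.9) − 1(404.7) = 92.2
  A: 0 + 1(404.7) = 404.7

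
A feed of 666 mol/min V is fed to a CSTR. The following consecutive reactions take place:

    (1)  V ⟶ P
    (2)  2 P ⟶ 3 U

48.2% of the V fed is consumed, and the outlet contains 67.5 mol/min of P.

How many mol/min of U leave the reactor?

Conversion of V: V consumed = 1ξ₁ = 0.482 × 666 → ξ₁ = 321 mol/min.
P balance: n_P = 0 + 1ξ₁ − 2ξ₂ = 67.5 → ξ₂ = (1·321 − 67.5)/2 = 126.8 mol/min.
Outlet amounts (n = n₀ + Σ ν·ξ):
  V: 666 − 1(321) = 345
  P: 0 + 1(321) − 2(126.8) = 67.5
  U: 0 + 3(126.8) = 380.3

380 mol/min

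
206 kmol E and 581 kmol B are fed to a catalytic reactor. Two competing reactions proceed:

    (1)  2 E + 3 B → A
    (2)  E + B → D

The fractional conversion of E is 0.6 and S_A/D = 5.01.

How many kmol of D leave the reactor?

11.2 kmol

Conversion of E: E consumed = 0.6 × 206 = 123.6 kmol = 2ξ₁ + 1ξ₂.
Selectivity: 1ξ₁ / (1ξ₂) = 5.01 → ξ₁ = 5.01 ξ₂.
Substitute: (2·5.01 + 1) ξ₂ = 123.6 → ξ₂ = 11.22 kmol, ξ₁ = 56.19 kmol.
Outlet amounts (n = n₀ + Σ ν·ξ):
  E: 206 − 2(56.19) − 1(11.22) = 82.4
  B: 581 − 3(56.19) − 1(11.22) = 401.2
  A: 0 + 1(56.19) = 56.19
  D: 0 + 1(11.22) = 11.22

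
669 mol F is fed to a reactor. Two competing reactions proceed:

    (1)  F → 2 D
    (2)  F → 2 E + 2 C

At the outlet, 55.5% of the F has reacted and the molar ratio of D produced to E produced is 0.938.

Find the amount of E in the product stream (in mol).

Conversion of F: F consumed = 0.555 × 669 = 371.3 mol = 1ξ₁ + 1ξ₂.
Selectivity: 2ξ₁ / (2ξ₂) = 0.938 → ξ₁ = 0.938 ξ₂.
Substitute: (1·0.938 + 1) ξ₂ = 371.3 → ξ₂ = 191.6 mol, ξ₁ = 179.7 mol.
Outlet amounts (n = n₀ + Σ ν·ξ):
  F: 669 − 1(179.7) − 1(191.6) = 297.7
  D: 0 + 2(179.7) = 359.4
  E: 0 + 2(191.6) = 383.2
  C: 0 + 2(191.6) = 383.2

383 mol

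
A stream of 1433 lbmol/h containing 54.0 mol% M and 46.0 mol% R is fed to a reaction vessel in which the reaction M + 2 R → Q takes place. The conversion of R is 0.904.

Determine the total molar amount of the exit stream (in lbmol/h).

837 lbmol/h

R reacted = 0.904 × 659.2 = 595.9 lbmol/h; ν_R = −2, so ξ = 595.9/2 = 297.9 lbmol/h.
Outlet amounts (n = n₀ + ν ξ):
  M: 773.8 − 1(297.9) = 475.9
  R: 659.2 − 2(297.9) = 63.28
  Q: 0 + 1(297.9) = 297.9
Total out = 475.9 + 63.28 + 297.9 = 837.1 lbmol/h.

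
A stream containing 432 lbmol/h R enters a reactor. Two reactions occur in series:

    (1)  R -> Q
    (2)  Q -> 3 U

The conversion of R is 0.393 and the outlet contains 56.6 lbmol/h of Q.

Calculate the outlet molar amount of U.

Conversion of R: R consumed = 1ξ₁ = 0.393 × 432 → ξ₁ = 169.8 lbmol/h.
Q balance: n_Q = 0 + 1ξ₁ − 1ξ₂ = 56.6 → ξ₂ = (1·169.8 − 56.6)/1 = 113.2 lbmol/h.
Outlet amounts (n = n₀ + Σ ν·ξ):
  R: 432 − 1(169.8) = 262.2
  Q: 0 + 1(169.8) − 1(113.2) = 56.6
  U: 0 + 3(113.2) = 339.5

340 lbmol/h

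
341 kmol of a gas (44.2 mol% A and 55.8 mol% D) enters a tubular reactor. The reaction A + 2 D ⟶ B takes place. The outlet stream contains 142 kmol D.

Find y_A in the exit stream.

0.432

For D: n = n₀ − 2ξ → 142 = 190.3 − 2ξ, giving ξ = 24.14 kmol.
Outlet amounts (n = n₀ + ν ξ):
  A: 150.7 − 1(24.14) = 126.6
  D: 190.3 − 2(24.14) = 142
  B: 0 + 1(24.14) = 24.14
Total out = 292.7 kmol; y_A = 126.6 / 292.7 = 0.4324.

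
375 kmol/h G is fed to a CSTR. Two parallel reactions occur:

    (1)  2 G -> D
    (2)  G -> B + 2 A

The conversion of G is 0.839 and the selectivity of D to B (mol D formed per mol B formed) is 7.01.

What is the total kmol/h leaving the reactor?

Conversion of G: G consumed = 0.839 × 375 = 314.6 kmol/h = 2ξ₁ + 1ξ₂.
Selectivity: 1ξ₁ / (1ξ₂) = 7.01 → ξ₁ = 7.01 ξ₂.
Substitute: (2·7.01 + 1) ξ₂ = 314.6 → ξ₂ = 20.95 kmol/h, ξ₁ = 146.8 kmol/h.
Outlet amounts (n = n₀ + Σ ν·ξ):
  G: 375 − 2(146.8) − 1(20.95) = 60.38
  D: 0 + 1(146.8) = 146.8
  B: 0 + 1(20.95) = 20.95
  A: 0 + 2(20.95) = 41.89
Total out = 60.38 + 146.8 + 20.95 + 41.89 = 270.1 kmol/h.

270 kmol/h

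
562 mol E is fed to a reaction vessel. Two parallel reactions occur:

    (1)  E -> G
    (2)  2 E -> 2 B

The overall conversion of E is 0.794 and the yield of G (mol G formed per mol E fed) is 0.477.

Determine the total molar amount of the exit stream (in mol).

Yield of G: 1ξ₁ / 562 = 0.477 → ξ₁ = 268.1 mol.
Conversion of E: 1ξ₁ + 2ξ₂ = 0.794 × 562 = 446.2 → ξ₂ = 89.08 mol.
Outlet amounts (n = n₀ + Σ ν·ξ):
  E: 562 − 1(268.1) − 2(89.08) = 115.8
  G: 0 + 1(268.1) = 268.1
  B: 0 + 2(89.08) = 178.2
Total out = 115.8 + 268.1 + 178.2 = 562 mol.

562 mol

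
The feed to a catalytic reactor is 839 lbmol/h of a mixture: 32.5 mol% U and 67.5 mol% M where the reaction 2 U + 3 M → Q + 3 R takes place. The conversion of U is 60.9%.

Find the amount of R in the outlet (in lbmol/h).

249 lbmol/h

U reacted = 0.609 × 272.7 = 166.1 lbmol/h; ν_U = −2, so ξ = 166.1/2 = 83.03 lbmol/h.
Outlet amounts (n = n₀ + ν ξ):
  U: 272.7 − 2(83.03) = 106.6
  M: 566.3 − 3(83.03) = 317.2
  Q: 0 + 1(83.03) = 83.03
  R: 0 + 3(83.03) = 249.1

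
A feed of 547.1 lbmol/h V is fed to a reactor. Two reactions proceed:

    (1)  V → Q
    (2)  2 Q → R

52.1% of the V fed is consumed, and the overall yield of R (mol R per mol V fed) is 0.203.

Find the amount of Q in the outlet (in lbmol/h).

62.9 lbmol/h

Conversion of V: V consumed = 1ξ₁ = 0.521 × 547.1 → ξ₁ = 285 lbmol/h.
Yield of R: 1ξ₂ / 547.1 = 0.203 → ξ₂ = 111.1 lbmol/h.
Outlet amounts (n = n₀ + Σ ν·ξ):
  V: 547.1 − 1(285) = 262.1
  Q: 0 + 1(285) − 2(111.1) = 62.92
  R: 0 + 1(111.1) = 111.1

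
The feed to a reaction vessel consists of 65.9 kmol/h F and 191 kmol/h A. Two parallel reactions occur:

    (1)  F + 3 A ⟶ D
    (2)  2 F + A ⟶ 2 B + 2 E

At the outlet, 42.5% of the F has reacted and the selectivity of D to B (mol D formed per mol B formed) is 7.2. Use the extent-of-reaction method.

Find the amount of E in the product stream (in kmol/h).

3.42 kmol/h

Conversion of F: F consumed = 0.425 × 65.9 = 28.01 kmol/h = 1ξ₁ + 2ξ₂.
Selectivity: 1ξ₁ / (2ξ₂) = 7.2 → ξ₁ = 14.4 ξ₂.
Substitute: (1·14.4 + 2) ξ₂ = 28.01 → ξ₂ = 1.708 kmol/h, ξ₁ = 24.59 kmol/h.
Outlet amounts (n = n₀ + Σ ν·ξ):
  F: 65.9 − 1(24.59) − 2(1.708) = 37.89
  A: 191 − 3(24.59) − 1(1.708) = 115.5
  D: 0 + 1(24.59) = 24.59
  B: 0 + 2(1.708) = 3.416
  E: 0 + 2(1.708) = 3.416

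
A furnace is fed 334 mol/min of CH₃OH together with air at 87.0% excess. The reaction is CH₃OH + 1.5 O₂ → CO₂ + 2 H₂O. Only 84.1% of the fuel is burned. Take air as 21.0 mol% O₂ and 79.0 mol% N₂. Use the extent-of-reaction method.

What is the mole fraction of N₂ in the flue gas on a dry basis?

0.806

Stoichiometric O₂ = 1.5 × 334 = 501 mol/min; O₂ fed = 501 × 1.870 = 936.9 mol/min.
N₂ fed = 936.9 × 79/21 = 3524 mol/min.
Fuel reacted = 0.841 × 334 → ξ = 280.9 mol/min.
Outlet (n = n₀ + ν ξ):
  CH₃OH: 334 − 1(280.9) = 53.11
  O₂: 936.9 − 1.5(280.9) = 515.5
  N₂: 3524 (inert)
  CO₂: 0 + 1(280.9) = 280.9
  H₂O: 0 + 2(280.9) = 561.8
Dry total = 4374 mol/min; y_N₂ (dry) = 3524 / 4374 = 0.8058.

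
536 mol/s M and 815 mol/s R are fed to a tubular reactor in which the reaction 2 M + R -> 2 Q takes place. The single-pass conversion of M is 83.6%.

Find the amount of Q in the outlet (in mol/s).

448 mol/s

M reacted = 0.836 × 536 = 448.1 mol/s; ν_M = −2, so ξ = 448.1/2 = 224 mol/s.
Outlet amounts (n = n₀ + ν ξ):
  M: 536 − 2(224) = 87.9
  R: 815 − 1(224) = 591
  Q: 0 + 2(224) = 448.1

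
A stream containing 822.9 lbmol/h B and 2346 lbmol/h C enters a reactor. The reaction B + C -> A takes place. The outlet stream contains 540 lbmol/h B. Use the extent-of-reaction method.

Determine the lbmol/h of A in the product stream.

For B: n = n₀ − 1ξ → 540 = 822.9 − 1ξ, giving ξ = 282.9 lbmol/h.
Outlet amounts (n = n₀ + ν ξ):
  B: 822.9 − 1(282.9) = 540
  C: 2346 − 1(282.9) = 2063
  A: 0 + 1(282.9) = 282.9

283 lbmol/h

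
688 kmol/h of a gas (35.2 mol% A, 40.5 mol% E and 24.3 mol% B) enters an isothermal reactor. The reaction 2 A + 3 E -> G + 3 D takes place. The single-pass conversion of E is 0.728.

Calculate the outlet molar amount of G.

67.6 kmol/h

E reacted = 0.728 × 278.6 = 202.8 kmol/h; ν_E = −3, so ξ = 202.8/3 = 67.62 kmol/h.
Outlet amounts (n = n₀ + ν ξ):
  A: 242.2 − 2(67.62) = 106.9
  E: 278.6 − 3(67.62) = 75.79
  G: 0 + 1(67.62) = 67.62
  D: 0 + 3(67.62) = 202.8
  B: 167.2 (inert)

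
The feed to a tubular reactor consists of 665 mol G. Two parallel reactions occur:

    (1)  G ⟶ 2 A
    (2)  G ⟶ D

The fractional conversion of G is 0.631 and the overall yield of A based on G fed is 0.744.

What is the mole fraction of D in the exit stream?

0.189

Yield of A: 2ξ₁ / 665 = 0.744 → ξ₁ = 247.4 mol.
Conversion of G: 1ξ₁ + 1ξ₂ = 0.631 × 665 = 419.6 → ξ₂ = 172.2 mol.
Outlet amounts (n = n₀ + Σ ν·ξ):
  G: 665 − 1(247.4) − 1(172.2) = 245.4
  A: 0 + 2(247.4) = 494.8
  D: 0 + 1(172.2) = 172.2
Total out = 912.4 mol; y_D = 172.2 / 912.4 = 0.1888.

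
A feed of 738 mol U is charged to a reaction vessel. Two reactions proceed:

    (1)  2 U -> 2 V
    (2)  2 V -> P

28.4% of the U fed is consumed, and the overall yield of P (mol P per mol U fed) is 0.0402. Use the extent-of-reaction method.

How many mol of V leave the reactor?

150 mol

Conversion of U: U consumed = 2ξ₁ = 0.284 × 738 → ξ₁ = 104.8 mol.
Yield of P: 1ξ₂ / 738 = 0.0402 → ξ₂ = 29.67 mol.
Outlet amounts (n = n₀ + Σ ν·ξ):
  U: 738 − 2(104.8) = 528.4
  V: 0 + 2(104.8) − 2(29.67) = 150.3
  P: 0 + 1(29.67) = 29.67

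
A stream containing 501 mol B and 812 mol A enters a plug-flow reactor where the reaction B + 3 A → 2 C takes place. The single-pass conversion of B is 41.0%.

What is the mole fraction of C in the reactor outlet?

B reacted = 0.41 × 501 = 205.4 mol; ν_B = −1, so ξ = 205.4/1 = 205.4 mol.
Outlet amounts (n = n₀ + ν ξ):
  B: 501 − 1(205.4) = 295.6
  A: 812 − 3(205.4) = 195.8
  C: 0 + 2(205.4) = 410.8
Total out = 902.2 mol; y_C = 410.8 / 902.2 = 0.4554.

0.455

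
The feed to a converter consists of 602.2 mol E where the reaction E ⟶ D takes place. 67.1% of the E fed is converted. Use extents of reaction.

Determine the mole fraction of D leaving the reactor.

E reacted = 0.671 × 602.2 = 404.1 mol; ν_E = −1, so ξ = 404.1/1 = 404.1 mol.
Outlet amounts (n = n₀ + ν ξ):
  E: 602.2 − 1(404.1) = 198.1
  D: 0 + 1(404.1) = 404.1
Total out = 602.2 mol; y_D = 404.1 / 602.2 = 0.671.

0.671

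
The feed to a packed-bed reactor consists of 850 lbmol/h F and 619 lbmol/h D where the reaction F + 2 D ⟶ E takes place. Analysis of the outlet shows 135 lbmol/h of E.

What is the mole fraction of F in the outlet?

For E: n = n₀ + 1ξ → 135 = 0 + 1ξ, giving ξ = 135 lbmol/h.
Outlet amounts (n = n₀ + ν ξ):
  F: 850 − 1(135) = 715
  D: 619 − 2(135) = 349
  E: 0 + 1(135) = 135
Total out = 1199 lbmol/h; y_F = 715 / 1199 = 0.5963.

0.596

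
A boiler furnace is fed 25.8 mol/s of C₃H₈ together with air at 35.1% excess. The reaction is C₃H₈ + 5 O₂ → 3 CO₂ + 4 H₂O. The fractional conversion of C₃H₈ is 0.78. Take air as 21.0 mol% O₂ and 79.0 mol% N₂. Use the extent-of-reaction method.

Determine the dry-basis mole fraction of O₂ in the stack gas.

0.0926

Stoichiometric O₂ = 5 × 25.8 = 129 mol/s; O₂ fed = 129 × 1.351 = 174.3 mol/s.
N₂ fed = 174.3 × 79/21 = 655.6 mol/s.
Fuel reacted = 0.78 × 25.8 → ξ = 20.12 mol/s.
Outlet (n = n₀ + ν ξ):
  C₃H₈: 25.8 − 1(20.12) = 5.676
  O₂: 174.3 − 5(20.12) = 73.66
  N₂: 655.6 (inert)
  CO₂: 0 + 3(20.12) = 60.37
  H₂O: 0 + 4(20.12) = 80.5
Dry total = 795.3 mol/s; y_O₂ (dry) = 73.66 / 795.3 = 0.09261.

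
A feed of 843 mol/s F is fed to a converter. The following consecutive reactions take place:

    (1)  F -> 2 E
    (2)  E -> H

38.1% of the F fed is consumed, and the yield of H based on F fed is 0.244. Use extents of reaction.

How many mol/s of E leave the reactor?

437 mol/s

Conversion of F: F consumed = 1ξ₁ = 0.381 × 843 → ξ₁ = 321.2 mol/s.
Yield of H: 1ξ₂ / 843 = 0.244 → ξ₂ = 205.7 mol/s.
Outlet amounts (n = n₀ + Σ ν·ξ):
  F: 843 − 1(321.2) = 521.8
  E: 0 + 2(321.2) − 1(205.7) = 436.7
  H: 0 + 1(205.7) = 205.7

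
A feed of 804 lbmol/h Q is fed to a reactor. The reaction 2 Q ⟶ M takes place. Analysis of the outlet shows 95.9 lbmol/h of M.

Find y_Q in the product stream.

0.865

For M: n = n₀ + 1ξ → 95.9 = 0 + 1ξ, giving ξ = 95.9 lbmol/h.
Outlet amounts (n = n₀ + ν ξ):
  Q: 804 − 2(95.9) = 612.2
  M: 0 + 1(95.9) = 95.9
Total out = 708.1 lbmol/h; y_Q = 612.2 / 708.1 = 0.8646.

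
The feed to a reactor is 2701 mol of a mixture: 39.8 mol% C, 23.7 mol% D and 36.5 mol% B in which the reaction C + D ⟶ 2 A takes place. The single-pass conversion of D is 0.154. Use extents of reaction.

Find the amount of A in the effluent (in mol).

197 mol

D reacted = 0.154 × 640.1 = 98.58 mol; ν_D = −1, so ξ = 98.58/1 = 98.58 mol.
Outlet amounts (n = n₀ + ν ξ):
  C: 1075 − 1(98.58) = 976.4
  D: 640.1 − 1(98.58) = 541.6
  A: 0 + 2(98.58) = 197.2
  B: 985.9 (inert)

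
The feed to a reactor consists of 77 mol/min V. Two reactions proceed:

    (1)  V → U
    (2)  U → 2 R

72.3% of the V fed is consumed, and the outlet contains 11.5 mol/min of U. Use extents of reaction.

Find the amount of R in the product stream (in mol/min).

88.3 mol/min

Conversion of V: V consumed = 1ξ₁ = 0.723 × 77 → ξ₁ = 55.67 mol/min.
U balance: n_U = 0 + 1ξ₁ − 1ξ₂ = 11.5 → ξ₂ = (1·55.67 − 11.5)/1 = 44.17 mol/min.
Outlet amounts (n = n₀ + Σ ν·ξ):
  V: 77 − 1(55.67) = 21.33
  U: 0 + 1(55.67) − 1(44.17) = 11.5
  R: 0 + 2(44.17) = 88.34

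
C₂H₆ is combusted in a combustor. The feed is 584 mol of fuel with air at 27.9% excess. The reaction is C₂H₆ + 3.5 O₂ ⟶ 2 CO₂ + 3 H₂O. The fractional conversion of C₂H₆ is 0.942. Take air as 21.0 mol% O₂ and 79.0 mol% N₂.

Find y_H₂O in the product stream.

0.124

Stoichiometric O₂ = 3.5 × 584 = 2044 mol; O₂ fed = 2044 × 1.279 = 2614 mol.
N₂ fed = 2614 × 79/21 = 9835 mol.
Fuel reacted = 0.942 × 584 → ξ = 550.1 mol.
Outlet (n = n₀ + ν ξ):
  C₂H₆: 584 − 1(550.1) = 33.87
  O₂: 2614 − 3.5(550.1) = 688.8
  N₂: 9835 (inert)
  CO₂: 0 + 2(550.1) = 1100
  H₂O: 0 + 3(550.1) = 1650
Total out = 13310 mol; y_H₂O = 1650 / 13310 = 0.124.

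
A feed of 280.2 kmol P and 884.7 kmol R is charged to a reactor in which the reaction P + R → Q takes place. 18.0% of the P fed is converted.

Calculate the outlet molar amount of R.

P reacted = 0.18 × 280.2 = 50.44 kmol; ν_P = −1, so ξ = 50.44/1 = 50.44 kmol.
Outlet amounts (n = n₀ + ν ξ):
  P: 280.2 − 1(50.44) = 229.8
  R: 884.7 − 1(50.44) = 834.3
  Q: 0 + 1(50.44) = 50.44

834 kmol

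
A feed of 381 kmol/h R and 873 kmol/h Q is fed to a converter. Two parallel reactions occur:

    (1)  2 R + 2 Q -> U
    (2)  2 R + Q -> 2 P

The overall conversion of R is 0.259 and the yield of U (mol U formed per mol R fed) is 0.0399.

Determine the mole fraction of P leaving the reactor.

0.0581

Yield of U: 1ξ₁ / 381 = 0.0399 → ξ₁ = 15.2 kmol/h.
Conversion of R: 2ξ₁ + 2ξ₂ = 0.259 × 381 = 98.68 → ξ₂ = 34.14 kmol/h.
Outlet amounts (n = n₀ + Σ ν·ξ):
  R: 381 − 2(15.2) − 2(34.14) = 282.3
  Q: 873 − 2(15.2) − 1(34.14) = 808.5
  U: 0 + 1(15.2) = 15.2
  P: 0 + 2(34.14) = 68.28
Total out = 1174 kmol/h; y_P = 68.28 / 1174 = 0.05814.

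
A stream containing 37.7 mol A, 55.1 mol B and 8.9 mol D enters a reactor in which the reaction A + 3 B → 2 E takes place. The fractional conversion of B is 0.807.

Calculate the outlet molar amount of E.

B reacted = 0.807 × 55.1 = 44.47 mol; ν_B = −3, so ξ = 44.47/3 = 14.82 mol.
Outlet amounts (n = n₀ + ν ξ):
  A: 37.7 − 1(14.82) = 22.88
  B: 55.1 − 3(14.82) = 10.63
  E: 0 + 2(14.82) = 29.64
  D: 8.9 (inert)

29.6 mol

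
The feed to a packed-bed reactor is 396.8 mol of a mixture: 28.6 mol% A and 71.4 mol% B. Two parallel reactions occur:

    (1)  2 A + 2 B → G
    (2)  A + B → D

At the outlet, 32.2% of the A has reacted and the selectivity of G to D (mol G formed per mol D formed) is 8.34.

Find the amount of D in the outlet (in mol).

Conversion of A: A consumed = 0.322 × 113.5 = 36.54 mol = 2ξ₁ + 1ξ₂.
Selectivity: 1ξ₁ / (1ξ₂) = 8.34 → ξ₁ = 8.34 ξ₂.
Substitute: (2·8.34 + 1) ξ₂ = 36.54 → ξ₂ = 2.067 mol, ξ₁ = 17.24 mol.
Outlet amounts (n = n₀ + Σ ν·ξ):
  A: 113.5 − 2(17.24) − 1(2.067) = 76.94
  B: 283.3 − 2(17.24) − 1(2.067) = 246.8
  G: 0 + 1(17.24) = 17.24
  D: 0 + 1(2.067) = 2.067

2.07 mol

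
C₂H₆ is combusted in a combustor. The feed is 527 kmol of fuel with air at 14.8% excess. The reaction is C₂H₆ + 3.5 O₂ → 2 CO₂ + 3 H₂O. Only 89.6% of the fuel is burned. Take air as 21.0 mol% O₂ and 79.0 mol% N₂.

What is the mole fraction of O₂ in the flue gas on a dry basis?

0.0493

Stoichiometric O₂ = 3.5 × 527 = 1844 kmol; O₂ fed = 1844 × 1.148 = 2117 kmol.
N₂ fed = 2117 × 79/21 = 7966 kmol.
Fuel reacted = 0.896 × 527 → ξ = 472.2 kmol.
Outlet (n = n₀ + ν ξ):
  C₂H₆: 527 − 1(472.2) = 54.81
  O₂: 2117 − 3.5(472.2) = 464.8
  N₂: 7966 (inert)
  CO₂: 0 + 2(472.2) = 944.4
  H₂O: 0 + 3(472.2) = 1417
Dry total = 9430 kmol; y_O₂ (dry) = 464.8 / 9430 = 0.04929.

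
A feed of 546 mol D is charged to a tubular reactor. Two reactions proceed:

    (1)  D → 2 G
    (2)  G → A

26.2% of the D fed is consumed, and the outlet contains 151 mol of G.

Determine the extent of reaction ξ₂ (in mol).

ξ₂ = 135 mol

Conversion of D: D consumed = 1ξ₁ = 0.262 × 546 → ξ₁ = 143.1 mol.
G balance: n_G = 0 + 2ξ₁ − 1ξ₂ = 151 → ξ₂ = (2·143.1 − 151)/1 = 135.1 mol.
Outlet amounts (n = n₀ + Σ ν·ξ):
  D: 546 − 1(143.1) = 402.9
  G: 0 + 2(143.1) − 1(135.1) = 151
  A: 0 + 1(135.1) = 135.1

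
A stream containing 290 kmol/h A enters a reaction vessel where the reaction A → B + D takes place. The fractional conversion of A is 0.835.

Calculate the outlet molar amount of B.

A reacted = 0.835 × 290 = 242.1 kmol/h; ν_A = −1, so ξ = 242.1/1 = 242.1 kmol/h.
Outlet amounts (n = n₀ + ν ξ):
  A: 290 − 1(242.1) = 47.85
  B: 0 + 1(242.1) = 242.1
  D: 0 + 1(242.1) = 242.1

242 kmol/h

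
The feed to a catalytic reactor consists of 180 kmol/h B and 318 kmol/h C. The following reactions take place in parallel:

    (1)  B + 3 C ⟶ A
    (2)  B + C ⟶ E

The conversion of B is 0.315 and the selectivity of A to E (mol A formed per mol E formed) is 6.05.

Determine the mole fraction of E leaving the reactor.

Conversion of B: B consumed = 0.315 × 180 = 56.7 kmol/h = 1ξ₁ + 1ξ₂.
Selectivity: 1ξ₁ / (1ξ₂) = 6.05 → ξ₁ = 6.05 ξ₂.
Substitute: (1·6.05 + 1) ξ₂ = 56.7 → ξ₂ = 8.043 kmol/h, ξ₁ = 48.66 kmol/h.
Outlet amounts (n = n₀ + Σ ν·ξ):
  B: 180 − 1(48.66) − 1(8.043) = 123.3
  C: 318 − 3(48.66) − 1(8.043) = 164
  A: 0 + 1(48.66) = 48.66
  E: 0 + 1(8.043) = 8.043
Total out = 344 kmol/h; y_E = 8.043 / 344 = 0.02338.

0.0234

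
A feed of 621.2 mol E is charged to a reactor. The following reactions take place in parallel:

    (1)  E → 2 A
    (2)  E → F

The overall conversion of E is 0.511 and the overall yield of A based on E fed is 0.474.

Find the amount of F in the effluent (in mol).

170 mol

Yield of A: 2ξ₁ / 621.2 = 0.474 → ξ₁ = 147.2 mol.
Conversion of E: 1ξ₁ + 1ξ₂ = 0.511 × 621.2 = 317.4 → ξ₂ = 170.2 mol.
Outlet amounts (n = n₀ + Σ ν·ξ):
  E: 621.2 − 1(147.2) − 1(170.2) = 303.8
  A: 0 + 2(147.2) = 294.4
  F: 0 + 1(170.2) = 170.2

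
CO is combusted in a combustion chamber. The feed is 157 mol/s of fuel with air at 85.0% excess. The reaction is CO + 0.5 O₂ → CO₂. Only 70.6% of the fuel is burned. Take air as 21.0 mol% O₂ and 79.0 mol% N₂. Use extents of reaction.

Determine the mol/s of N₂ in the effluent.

Stoichiometric O₂ = 0.5 × 157 = 78.5 mol/s; O₂ fed = 78.5 × 1.850 = 145.2 mol/s.
N₂ fed = 145.2 × 79/21 = 546.3 mol/s.
Fuel reacted = 0.706 × 157 → ξ = 110.8 mol/s.
Outlet (n = n₀ + ν ξ):
  CO: 157 − 1(110.8) = 46.16
  O₂: 145.2 − 0.5(110.8) = 89.8
  N₂: 546.3 (inert)
  CO₂: 0 + 1(110.8) = 110.8

546 mol/s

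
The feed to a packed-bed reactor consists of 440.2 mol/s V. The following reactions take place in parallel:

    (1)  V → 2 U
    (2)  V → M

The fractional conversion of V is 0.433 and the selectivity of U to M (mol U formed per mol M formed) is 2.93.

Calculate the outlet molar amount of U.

227 mol/s

Conversion of V: V consumed = 0.433 × 440.2 = 190.6 mol/s = 1ξ₁ + 1ξ₂.
Selectivity: 2ξ₁ / (1ξ₂) = 2.93 → ξ₁ = 1.465 ξ₂.
Substitute: (1·1.465 + 1) ξ₂ = 190.6 → ξ₂ = 77.33 mol/s, ξ₁ = 113.3 mol/s.
Outlet amounts (n = n₀ + Σ ν·ξ):
  V: 440.2 − 1(113.3) − 1(77.33) = 249.6
  U: 0 + 2(113.3) = 226.6
  M: 0 + 1(77.33) = 77.33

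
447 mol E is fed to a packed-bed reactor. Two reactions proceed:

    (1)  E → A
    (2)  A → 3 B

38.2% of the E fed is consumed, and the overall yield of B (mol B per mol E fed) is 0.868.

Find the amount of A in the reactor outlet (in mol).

41.4 mol

Conversion of E: E consumed = 1ξ₁ = 0.382 × 447 → ξ₁ = 170.8 mol.
Yield of B: 3ξ₂ / 447 = 0.868 → ξ₂ = 129.3 mol.
Outlet amounts (n = n₀ + Σ ν·ξ):
  E: 447 − 1(170.8) = 276.2
  A: 0 + 1(170.8) − 1(129.3) = 41.42
  B: 0 + 3(129.3) = 388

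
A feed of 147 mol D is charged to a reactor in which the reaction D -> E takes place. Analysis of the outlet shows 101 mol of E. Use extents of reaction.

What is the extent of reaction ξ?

ξ = 101 mol

For E: n = n₀ + 1ξ → 101 = 0 + 1ξ, giving ξ = 101 mol.
Outlet amounts (n = n₀ + ν ξ):
  D: 147 − 1(101) = 46
  E: 0 + 1(101) = 101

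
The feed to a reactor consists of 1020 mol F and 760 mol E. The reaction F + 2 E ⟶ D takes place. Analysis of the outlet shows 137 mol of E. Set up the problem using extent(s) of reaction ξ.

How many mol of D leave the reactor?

312 mol

For E: n = n₀ − 2ξ → 137 = 760 − 2ξ, giving ξ = 311.5 mol.
Outlet amounts (n = n₀ + ν ξ):
  F: 1020 − 1(311.5) = 708.5
  E: 760 − 2(311.5) = 137
  D: 0 + 1(311.5) = 311.5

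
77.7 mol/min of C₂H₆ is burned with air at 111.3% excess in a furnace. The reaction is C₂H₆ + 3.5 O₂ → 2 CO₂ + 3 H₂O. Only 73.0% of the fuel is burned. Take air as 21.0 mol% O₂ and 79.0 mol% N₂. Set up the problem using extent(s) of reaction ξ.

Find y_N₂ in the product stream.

0.761

Stoichiometric O₂ = 3.5 × 77.7 = 271.9 mol/min; O₂ fed = 271.9 × 2.113 = 574.6 mol/min.
N₂ fed = 574.6 × 79/21 = 2162 mol/min.
Fuel reacted = 0.73 × 77.7 → ξ = 56.72 mol/min.
Outlet (n = n₀ + ν ξ):
  C₂H₆: 77.7 − 1(56.72) = 20.98
  O₂: 574.6 − 3.5(56.72) = 376.1
  N₂: 2162 (inert)
  CO₂: 0 + 2(56.72) = 113.4
  H₂O: 0 + 3(56.72) = 170.2
Total out = 2842 mol/min; y_N₂ = 2162 / 2842 = 0.7605.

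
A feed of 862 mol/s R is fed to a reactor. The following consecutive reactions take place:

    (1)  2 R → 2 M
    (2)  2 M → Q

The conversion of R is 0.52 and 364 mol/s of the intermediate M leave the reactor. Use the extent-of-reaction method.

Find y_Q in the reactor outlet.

Conversion of R: R consumed = 2ξ₁ = 0.52 × 862 → ξ₁ = 224.1 mol/s.
M balance: n_M = 0 + 2ξ₁ − 2ξ₂ = 364 → ξ₂ = (2·224.1 − 364)/2 = 42.12 mol/s.
Outlet amounts (n = n₀ + Σ ν·ξ):
  R: 862 − 2(224.1) = 413.8
  M: 0 + 2(224.1) − 2(42.12) = 364
  Q: 0 + 1(42.12) = 42.12
Total out = 819.9 mol/s; y_Q = 42.12 / 819.9 = 0.05137.

0.0514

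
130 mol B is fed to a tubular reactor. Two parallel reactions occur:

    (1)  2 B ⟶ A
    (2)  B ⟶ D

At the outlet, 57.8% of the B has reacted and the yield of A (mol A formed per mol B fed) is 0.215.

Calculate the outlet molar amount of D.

Yield of A: 1ξ₁ / 130 = 0.215 → ξ₁ = 27.95 mol.
Conversion of B: 2ξ₁ + 1ξ₂ = 0.578 × 130 = 75.14 → ξ₂ = 19.24 mol.
Outlet amounts (n = n₀ + Σ ν·ξ):
  B: 130 − 2(27.95) − 1(19.24) = 54.86
  A: 0 + 1(27.95) = 27.95
  D: 0 + 1(19.24) = 19.24

19.2 mol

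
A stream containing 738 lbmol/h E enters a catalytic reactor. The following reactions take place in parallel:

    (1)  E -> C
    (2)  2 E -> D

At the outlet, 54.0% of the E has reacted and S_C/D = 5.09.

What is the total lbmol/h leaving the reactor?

682 lbmol/h

Conversion of E: E consumed = 0.54 × 738 = 398.5 lbmol/h = 1ξ₁ + 2ξ₂.
Selectivity: 1ξ₁ / (1ξ₂) = 5.09 → ξ₁ = 5.09 ξ₂.
Substitute: (1·5.09 + 2) ξ₂ = 398.5 → ξ₂ = 56.21 lbmol/h, ξ₁ = 286.1 lbmol/h.
Outlet amounts (n = n₀ + Σ ν·ξ):
  E: 738 − 1(286.1) − 2(56.21) = 339.5
  C: 0 + 1(286.1) = 286.1
  D: 0 + 1(56.21) = 56.21
Total out = 339.5 + 286.1 + 56.21 = 681.8 lbmol/h.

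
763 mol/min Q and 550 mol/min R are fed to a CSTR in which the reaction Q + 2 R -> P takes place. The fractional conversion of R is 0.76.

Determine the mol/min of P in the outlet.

209 mol/min

R reacted = 0.76 × 550 = 418 mol/min; ν_R = −2, so ξ = 418/2 = 209 mol/min.
Outlet amounts (n = n₀ + ν ξ):
  Q: 763 − 1(209) = 554
  R: 550 − 2(209) = 132
  P: 0 + 1(209) = 209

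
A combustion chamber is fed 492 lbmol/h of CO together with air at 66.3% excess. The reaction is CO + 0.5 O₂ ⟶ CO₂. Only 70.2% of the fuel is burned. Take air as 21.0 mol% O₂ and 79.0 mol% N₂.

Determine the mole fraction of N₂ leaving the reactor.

Stoichiometric O₂ = 0.5 × 492 = 246 lbmol/h; O₂ fed = 246 × 1.663 = 409.1 lbmol/h.
N₂ fed = 409.1 × 79/21 = 1539 lbmol/h.
Fuel reacted = 0.702 × 492 → ξ = 345.4 lbmol/h.
Outlet (n = n₀ + ν ξ):
  CO: 492 − 1(345.4) = 146.6
  O₂: 409.1 − 0.5(345.4) = 236.4
  N₂: 1539 (inert)
  CO₂: 0 + 1(345.4) = 345.4
Total out = 2267 lbmol/h; y_N₂ = 1539 / 2267 = 0.6787.

0.679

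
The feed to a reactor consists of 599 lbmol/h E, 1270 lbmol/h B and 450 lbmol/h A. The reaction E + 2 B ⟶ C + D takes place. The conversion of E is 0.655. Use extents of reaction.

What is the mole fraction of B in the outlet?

0.252

E reacted = 0.655 × 599 = 392.3 lbmol/h; ν_E = −1, so ξ = 392.3/1 = 392.3 lbmol/h.
Outlet amounts (n = n₀ + ν ξ):
  E: 599 − 1(392.3) = 206.7
  B: 1270 − 2(392.3) = 485.3
  C: 0 + 1(392.3) = 392.3
  D: 0 + 1(392.3) = 392.3
  A: 450 (inert)
Total out = 1927 lbmol/h; y_B = 485.3 / 1927 = 0.2519.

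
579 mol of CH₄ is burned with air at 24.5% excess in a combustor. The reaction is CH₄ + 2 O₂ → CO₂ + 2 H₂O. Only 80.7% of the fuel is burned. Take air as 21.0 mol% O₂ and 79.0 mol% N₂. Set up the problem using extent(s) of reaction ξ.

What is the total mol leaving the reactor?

Stoichiometric O₂ = 2 × 579 = 1158 mol; O₂ fed = 1158 × 1.245 = 1442 mol.
N₂ fed = 1442 × 79/21 = 5424 mol.
Fuel reacted = 0.807 × 579 → ξ = 467.3 mol.
Outlet (n = n₀ + ν ξ):
  CH₄: 579 − 1(467.3) = 111.7
  O₂: 1442 − 2(467.3) = 507.2
  N₂: 5424 (inert)
  CO₂: 0 + 1(467.3) = 467.3
  H₂O: 0 + 2(467.3) = 934.5
Total out = 111.7 + 507.2 + 5424 + 467.3 + 934.5 = 7444 mol.

7440 mol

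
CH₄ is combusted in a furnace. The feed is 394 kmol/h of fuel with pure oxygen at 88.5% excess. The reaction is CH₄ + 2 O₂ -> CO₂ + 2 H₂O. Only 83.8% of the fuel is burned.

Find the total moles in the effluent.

1880 kmol/h

Stoichiometric O₂ = 2 × 394 = 788 kmol/h; O₂ fed = 788 × 1.885 = 1485 kmol/h.
Fuel reacted = 0.838 × 394 → ξ = 330.2 kmol/h.
Outlet (n = n₀ + ν ξ):
  CH₄: 394 − 1(330.2) = 63.83
  O₂: 1485 − 2(330.2) = 825
  CO₂: 0 + 1(330.2) = 330.2
  H₂O: 0 + 2(330.2) = 660.3
Total out = 63.83 + 825 + 330.2 + 660.3 = 1879 kmol/h.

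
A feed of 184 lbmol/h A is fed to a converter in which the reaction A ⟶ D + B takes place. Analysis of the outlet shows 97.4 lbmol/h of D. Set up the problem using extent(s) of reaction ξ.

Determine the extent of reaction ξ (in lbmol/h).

ξ = 97.4 lbmol/h

For D: n = n₀ + 1ξ → 97.4 = 0 + 1ξ, giving ξ = 97.4 lbmol/h.
Outlet amounts (n = n₀ + ν ξ):
  A: 184 − 1(97.4) = 86.6
  D: 0 + 1(97.4) = 97.4
  B: 0 + 1(97.4) = 97.4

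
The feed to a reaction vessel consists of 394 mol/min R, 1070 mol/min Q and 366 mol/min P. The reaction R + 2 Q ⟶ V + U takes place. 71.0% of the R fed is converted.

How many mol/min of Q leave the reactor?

R reacted = 0.71 × 394 = 279.7 mol/min; ν_R = −1, so ξ = 279.7/1 = 279.7 mol/min.
Outlet amounts (n = n₀ + ν ξ):
  R: 394 − 1(279.7) = 114.3
  Q: 1070 − 2(279.7) = 510.5
  V: 0 + 1(279.7) = 279.7
  U: 0 + 1(279.7) = 279.7
  P: 366 (inert)

511 mol/min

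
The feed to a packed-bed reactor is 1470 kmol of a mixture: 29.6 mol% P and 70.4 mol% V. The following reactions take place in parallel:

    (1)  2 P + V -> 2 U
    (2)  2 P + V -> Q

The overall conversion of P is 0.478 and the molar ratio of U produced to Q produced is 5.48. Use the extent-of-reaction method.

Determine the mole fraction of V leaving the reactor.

0.696

Conversion of P: P consumed = 0.478 × 435.1 = 208 kmol = 2ξ₁ + 2ξ₂.
Selectivity: 2ξ₁ / (1ξ₂) = 5.48 → ξ₁ = 2.74 ξ₂.
Substitute: (2·2.74 + 2) ξ₂ = 208 → ξ₂ = 27.81 kmol, ξ₁ = 76.19 kmol.
Outlet amounts (n = n₀ + Σ ν·ξ):
  P: 435.1 − 2(76.19) − 2(27.81) = 227.1
  V: 1035 − 1(76.19) − 1(27.81) = 930.9
  U: 0 + 2(76.19) = 152.4
  Q: 0 + 1(27.81) = 27.81
Total out = 1338 kmol; y_V = 930.9 / 1338 = 0.6956.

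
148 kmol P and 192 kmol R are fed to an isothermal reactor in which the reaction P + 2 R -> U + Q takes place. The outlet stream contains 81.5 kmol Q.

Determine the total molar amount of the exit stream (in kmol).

258 kmol

For Q: n = n₀ + 1ξ → 81.5 = 0 + 1ξ, giving ξ = 81.5 kmol.
Outlet amounts (n = n₀ + ν ξ):
  P: 148 − 1(81.5) = 66.5
  R: 192 − 2(81.5) = 29
  U: 0 + 1(81.5) = 81.5
  Q: 0 + 1(81.5) = 81.5
Total out = 66.5 + 29 + 81.5 + 81.5 = 258.5 kmol.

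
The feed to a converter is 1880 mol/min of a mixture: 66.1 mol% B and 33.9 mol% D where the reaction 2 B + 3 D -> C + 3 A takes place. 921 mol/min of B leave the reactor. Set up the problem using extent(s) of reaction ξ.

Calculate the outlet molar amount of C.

161 mol/min

For B: n = n₀ − 2ξ → 921 = 1243 − 2ξ, giving ξ = 160.8 mol/min.
Outlet amounts (n = n₀ + ν ξ):
  B: 1243 − 2(160.8) = 921
  D: 637.3 − 3(160.8) = 154.8
  C: 0 + 1(160.8) = 160.8
  A: 0 + 3(160.8) = 482.5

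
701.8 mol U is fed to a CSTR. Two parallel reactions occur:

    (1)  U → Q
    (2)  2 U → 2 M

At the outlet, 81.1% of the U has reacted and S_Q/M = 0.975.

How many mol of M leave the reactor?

288 mol

Conversion of U: U consumed = 0.811 × 701.8 = 569.2 mol = 1ξ₁ + 2ξ₂.
Selectivity: 1ξ₁ / (2ξ₂) = 0.975 → ξ₁ = 1.95 ξ₂.
Substitute: (1·1.95 + 2) ξ₂ = 569.2 → ξ₂ = 144.1 mol, ξ₁ = 281 mol.
Outlet amounts (n = n₀ + Σ ν·ξ):
  U: 701.8 − 1(281) − 2(144.1) = 132.6
  Q: 0 + 1(281) = 281
  M: 0 + 2(144.1) = 288.2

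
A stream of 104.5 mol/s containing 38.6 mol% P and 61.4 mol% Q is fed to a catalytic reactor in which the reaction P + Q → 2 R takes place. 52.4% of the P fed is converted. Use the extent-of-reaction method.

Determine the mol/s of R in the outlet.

42.3 mol/s

P reacted = 0.524 × 40.34 = 21.14 mol/s; ν_P = −1, so ξ = 21.14/1 = 21.14 mol/s.
Outlet amounts (n = n₀ + ν ξ):
  P: 40.34 − 1(21.14) = 19.2
  Q: 64.16 − 1(21.14) = 43.03
  R: 0 + 2(21.14) = 42.27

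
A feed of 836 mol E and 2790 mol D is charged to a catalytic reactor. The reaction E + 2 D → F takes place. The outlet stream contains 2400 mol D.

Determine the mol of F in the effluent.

For D: n = n₀ − 2ξ → 2400 = 2790 − 2ξ, giving ξ = 195 mol.
Outlet amounts (n = n₀ + ν ξ):
  E: 836 − 1(195) = 641
  D: 2790 − 2(195) = 2400
  F: 0 + 1(195) = 195

195 mol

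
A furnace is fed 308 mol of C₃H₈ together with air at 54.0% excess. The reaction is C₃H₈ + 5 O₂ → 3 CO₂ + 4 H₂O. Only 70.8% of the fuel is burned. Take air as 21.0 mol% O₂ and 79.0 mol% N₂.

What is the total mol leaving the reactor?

11800 mol

Stoichiometric O₂ = 5 × 308 = 1540 mol; O₂ fed = 1540 × 1.540 = 2372 mol.
N₂ fed = 2372 × 79/21 = 8922 mol.
Fuel reacted = 0.708 × 308 → ξ = 218.1 mol.
Outlet (n = n₀ + ν ξ):
  C₃H₈: 308 − 1(218.1) = 89.94
  O₂: 2372 − 5(218.1) = 1281
  N₂: 8922 (inert)
  CO₂: 0 + 3(218.1) = 654.2
  H₂O: 0 + 4(218.1) = 872.3
Total out = 89.94 + 1281 + 8922 + 654.2 + 872.3 = 11820 mol.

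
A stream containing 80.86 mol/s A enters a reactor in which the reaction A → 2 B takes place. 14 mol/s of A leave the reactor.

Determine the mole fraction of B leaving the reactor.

For A: n = n₀ − 1ξ → 14 = 80.86 − 1ξ, giving ξ = 66.86 mol/s.
Outlet amounts (n = n₀ + ν ξ):
  A: 80.86 − 1(66.86) = 14
  B: 0 + 2(66.86) = 133.7
Total out = 147.7 mol/s; y_B = 133.7 / 147.7 = 0.9052.

0.905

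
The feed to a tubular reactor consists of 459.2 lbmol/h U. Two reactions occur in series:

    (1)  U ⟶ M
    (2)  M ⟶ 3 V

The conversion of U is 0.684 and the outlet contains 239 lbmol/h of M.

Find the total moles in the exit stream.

Conversion of U: U consumed = 1ξ₁ = 0.684 × 459.2 → ξ₁ = 314.1 lbmol/h.
M balance: n_M = 0 + 1ξ₁ − 1ξ₂ = 239 → ξ₂ = (1·314.1 − 239)/1 = 75.09 lbmol/h.
Outlet amounts (n = n₀ + Σ ν·ξ):
  U: 459.2 − 1(314.1) = 145.1
  M: 0 + 1(314.1) − 1(75.09) = 239
  V: 0 + 3(75.09) = 225.3
Total out = 145.1 + 239 + 225.3 = 609.4 lbmol/h.

609 lbmol/h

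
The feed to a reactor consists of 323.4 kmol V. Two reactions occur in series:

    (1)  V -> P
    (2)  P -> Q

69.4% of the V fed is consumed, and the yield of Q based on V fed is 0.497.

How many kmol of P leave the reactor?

63.7 kmol

Conversion of V: V consumed = 1ξ₁ = 0.694 × 323.4 → ξ₁ = 224.4 kmol.
Yield of Q: 1ξ₂ / 323.4 = 0.497 → ξ₂ = 160.7 kmol.
Outlet amounts (n = n₀ + Σ ν·ξ):
  V: 323.4 − 1(224.4) = 98.96
  P: 0 + 1(224.4) − 1(160.7) = 63.71
  Q: 0 + 1(160.7) = 160.7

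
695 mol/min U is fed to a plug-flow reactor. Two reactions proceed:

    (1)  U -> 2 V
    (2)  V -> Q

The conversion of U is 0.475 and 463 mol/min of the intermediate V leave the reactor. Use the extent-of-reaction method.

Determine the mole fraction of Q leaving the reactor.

Conversion of U: U consumed = 1ξ₁ = 0.475 × 695 → ξ₁ = 330.1 mol/min.
V balance: n_V = 0 + 2ξ₁ − 1ξ₂ = 463 → ξ₂ = (2·330.1 − 463)/1 = 197.2 mol/min.
Outlet amounts (n = n₀ + Σ ν·ξ):
  U: 695 − 1(330.1) = 364.9
  V: 0 + 2(330.1) − 1(197.2) = 463
  Q: 0 + 1(197.2) = 197.2
Total out = 1025 mol/min; y_Q = 197.2 / 1025 = 0.1924.

0.192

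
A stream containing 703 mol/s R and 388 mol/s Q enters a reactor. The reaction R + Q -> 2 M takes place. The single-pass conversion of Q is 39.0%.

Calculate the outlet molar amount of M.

Q reacted = 0.39 × 388 = 151.3 mol/s; ν_Q = −1, so ξ = 151.3/1 = 151.3 mol/s.
Outlet amounts (n = n₀ + ν ξ):
  R: 703 − 1(151.3) = 551.7
  Q: 388 − 1(151.3) = 236.7
  M: 0 + 2(151.3) = 302.6

303 mol/s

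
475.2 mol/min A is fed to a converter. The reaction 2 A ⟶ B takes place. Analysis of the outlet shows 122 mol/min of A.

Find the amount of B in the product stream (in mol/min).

177 mol/min

For A: n = n₀ − 2ξ → 122 = 475.2 − 2ξ, giving ξ = 176.6 mol/min.
Outlet amounts (n = n₀ + ν ξ):
  A: 475.2 − 2(176.6) = 122
  B: 0 + 1(176.6) = 176.6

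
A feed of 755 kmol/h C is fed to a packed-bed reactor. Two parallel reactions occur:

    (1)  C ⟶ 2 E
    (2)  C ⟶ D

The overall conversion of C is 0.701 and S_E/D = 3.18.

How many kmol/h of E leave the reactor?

Conversion of C: C consumed = 0.701 × 755 = 529.3 kmol/h = 1ξ₁ + 1ξ₂.
Selectivity: 2ξ₁ / (1ξ₂) = 3.18 → ξ₁ = 1.59 ξ₂.
Substitute: (1·1.59 + 1) ξ₂ = 529.3 → ξ₂ = 204.3 kmol/h, ξ₁ = 324.9 kmol/h.
Outlet amounts (n = n₀ + Σ ν·ξ):
  C: 755 − 1(324.9) − 1(204.3) = 225.7
  E: 0 + 2(324.9) = 649.8
  D: 0 + 1(204.3) = 204.3

650 kmol/h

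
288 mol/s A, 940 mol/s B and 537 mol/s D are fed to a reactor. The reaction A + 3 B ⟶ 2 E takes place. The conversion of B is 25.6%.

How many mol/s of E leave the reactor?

160 mol/s

B reacted = 0.256 × 940 = 240.6 mol/s; ν_B = −3, so ξ = 240.6/3 = 80.21 mol/s.
Outlet amounts (n = n₀ + ν ξ):
  A: 288 − 1(80.21) = 207.8
  B: 940 − 3(80.21) = 699.4
  E: 0 + 2(80.21) = 160.4
  D: 537 (inert)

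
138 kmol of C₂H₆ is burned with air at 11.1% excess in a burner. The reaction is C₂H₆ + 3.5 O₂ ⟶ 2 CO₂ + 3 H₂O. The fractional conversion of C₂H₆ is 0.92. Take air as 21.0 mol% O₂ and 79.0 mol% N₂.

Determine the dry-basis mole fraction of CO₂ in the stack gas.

Stoichiometric O₂ = 3.5 × 138 = 483 kmol; O₂ fed = 483 × 1.111 = 536.6 kmol.
N₂ fed = 536.6 × 79/21 = 2019 kmol.
Fuel reacted = 0.92 × 138 → ξ = 127 kmol.
Outlet (n = n₀ + ν ξ):
  C₂H₆: 138 − 1(127) = 11.04
  O₂: 536.6 − 3.5(127) = 92.25
  N₂: 2019 (inert)
  CO₂: 0 + 2(127) = 253.9
  H₂O: 0 + 3(127) = 380.9
Dry total = 2376 kmol; y_CO₂ (dry) = 253.9 / 2376 = 0.1069.

0.107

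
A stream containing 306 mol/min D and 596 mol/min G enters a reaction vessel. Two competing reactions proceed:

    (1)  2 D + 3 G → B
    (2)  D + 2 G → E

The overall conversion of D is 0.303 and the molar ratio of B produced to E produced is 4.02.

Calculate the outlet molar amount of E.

10.3 mol/min

Conversion of D: D consumed = 0.303 × 306 = 92.72 mol/min = 2ξ₁ + 1ξ₂.
Selectivity: 1ξ₁ / (1ξ₂) = 4.02 → ξ₁ = 4.02 ξ₂.
Substitute: (2·4.02 + 1) ξ₂ = 92.72 → ξ₂ = 10.26 mol/min, ξ₁ = 41.23 mol/min.
Outlet amounts (n = n₀ + Σ ν·ξ):
  D: 306 − 2(41.23) − 1(10.26) = 213.3
  G: 596 − 3(41.23) − 2(10.26) = 451.8
  B: 0 + 1(41.23) = 41.23
  E: 0 + 1(10.26) = 10.26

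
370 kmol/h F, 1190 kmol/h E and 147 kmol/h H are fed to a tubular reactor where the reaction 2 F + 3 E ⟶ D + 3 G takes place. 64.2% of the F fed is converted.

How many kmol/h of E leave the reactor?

834 kmol/h

F reacted = 0.642 × 370 = 237.5 kmol/h; ν_F = −2, so ξ = 237.5/2 = 118.8 kmol/h.
Outlet amounts (n = n₀ + ν ξ):
  F: 370 − 2(118.8) = 132.5
  E: 1190 − 3(118.8) = 833.7
  D: 0 + 1(118.8) = 118.8
  G: 0 + 3(118.8) = 356.3
  H: 147 (inert)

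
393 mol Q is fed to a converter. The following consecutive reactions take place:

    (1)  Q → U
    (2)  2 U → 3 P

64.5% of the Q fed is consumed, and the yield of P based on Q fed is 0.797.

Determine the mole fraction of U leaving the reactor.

0.0898

Conversion of Q: Q consumed = 1ξ₁ = 0.645 × 393 → ξ₁ = 253.5 mol.
Yield of P: 3ξ₂ / 393 = 0.797 → ξ₂ = 104.4 mol.
Outlet amounts (n = n₀ + Σ ν·ξ):
  Q: 393 − 1(253.5) = 139.5
  U: 0 + 1(253.5) − 2(104.4) = 44.67
  P: 0 + 3(104.4) = 313.2
Total out = 497.4 mol; y_U = 44.67 / 497.4 = 0.08981.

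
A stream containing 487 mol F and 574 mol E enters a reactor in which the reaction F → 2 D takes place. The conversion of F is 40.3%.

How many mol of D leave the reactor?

F reacted = 0.403 × 487 = 196.3 mol; ν_F = −1, so ξ = 196.3/1 = 196.3 mol.
Outlet amounts (n = n₀ + ν ξ):
  F: 487 − 1(196.3) = 290.7
  D: 0 + 2(196.3) = 392.5
  E: 574 (inert)

393 mol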